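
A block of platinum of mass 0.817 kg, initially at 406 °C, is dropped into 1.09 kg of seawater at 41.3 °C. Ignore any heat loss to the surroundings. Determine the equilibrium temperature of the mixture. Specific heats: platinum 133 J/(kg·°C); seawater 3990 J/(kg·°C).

T_f ≈ 50.2 °C

Setting the total heat transfer to zero:
0.817×133×(T − 406) + 1.09×3990×(T − 41.3) = 0
108.66(T − 406) + 4349.1(T − 41.3) = 0
(108.66 + 4349.1) T = 108.66×406 + 4349.1×41.3
T ≈ 50.19 °C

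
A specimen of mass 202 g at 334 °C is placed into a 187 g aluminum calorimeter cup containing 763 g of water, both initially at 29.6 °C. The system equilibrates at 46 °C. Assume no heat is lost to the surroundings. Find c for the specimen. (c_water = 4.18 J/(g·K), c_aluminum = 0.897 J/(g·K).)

c ≈ 0.946 J/(g·K)

Heat gained plus heat lost sum to zero:
202×c×(46 − 334) + 763×4.18×(46 − 29.6) + 187×0.897×(46 − 29.6) = 0
-58176 c = -55056
c = -55056/-58176 ≈ 0.9464 J/(g·K)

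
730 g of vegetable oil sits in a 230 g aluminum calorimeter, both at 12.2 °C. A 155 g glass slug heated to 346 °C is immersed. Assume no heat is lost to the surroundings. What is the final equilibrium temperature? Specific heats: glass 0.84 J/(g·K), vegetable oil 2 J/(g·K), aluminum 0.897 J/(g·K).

T_f ≈ 36.4 °C

Heat gained plus heat lost sum to zero:
155·0.84·(T − 346) + 730·2·(T − 12.2) + 230·0.897·(T − 12.2) = 0
130.2(T − 346) + 1460(T − 12.2) + 206.31(T − 12.2) = 0
1796.5 T = 65378
T ≈ 36.39 °C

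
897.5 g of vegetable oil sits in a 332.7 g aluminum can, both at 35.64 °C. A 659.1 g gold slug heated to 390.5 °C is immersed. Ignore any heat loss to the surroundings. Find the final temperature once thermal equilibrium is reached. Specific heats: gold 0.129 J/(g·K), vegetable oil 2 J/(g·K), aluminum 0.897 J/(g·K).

T_f ≈ 49.5 °C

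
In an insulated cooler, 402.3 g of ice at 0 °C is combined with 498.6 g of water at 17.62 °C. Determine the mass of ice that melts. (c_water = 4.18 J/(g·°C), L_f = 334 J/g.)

Cooling the water to 0 °C releases 498.6×4.18×17.62 = 36723 J.
Fully melting the ice requires m_ice L_f = 402.3×334 = 134368 J.
That's not enough to melt it all — equilibrium is at 0 °C with ice remaining.
m_melted×334 = 36723  ⇒  m_melted ≈ 109.9 g.

m_melted ≈ 110 g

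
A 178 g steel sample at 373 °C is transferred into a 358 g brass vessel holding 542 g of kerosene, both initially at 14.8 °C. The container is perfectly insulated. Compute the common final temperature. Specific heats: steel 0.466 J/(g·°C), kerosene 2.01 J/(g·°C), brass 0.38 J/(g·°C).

T_f ≈ 37.5 °C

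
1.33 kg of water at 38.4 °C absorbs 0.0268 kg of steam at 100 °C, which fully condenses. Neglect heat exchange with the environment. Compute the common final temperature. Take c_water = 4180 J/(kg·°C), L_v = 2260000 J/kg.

Energy balance with sensible and latent terms:
steam→water at 100 °C releases m L_v = 0.0268×2260000 = 60568
  condensed water 100 °C→T: 112.02(T − 100)
  original water: 5559.4(T − 38.4)
5671.4 T = 60568 + 11202 + 213481 = 285251
T ≈ 50.30 °C — below 100 °C, confirming all the steam condensed.

T_f ≈ 50.3 °C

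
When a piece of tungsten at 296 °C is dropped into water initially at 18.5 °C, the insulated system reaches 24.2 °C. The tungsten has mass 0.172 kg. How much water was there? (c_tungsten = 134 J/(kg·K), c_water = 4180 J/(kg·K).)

m ≈ 0.263 kg

Setting the total heat transfer to zero:
0.172×134×(24.2 − 296) + m×4180×(24.2 − 18.5) = 0
23826 m = 6264.4
m = 6264.4/23826 ≈ 0.2629 kg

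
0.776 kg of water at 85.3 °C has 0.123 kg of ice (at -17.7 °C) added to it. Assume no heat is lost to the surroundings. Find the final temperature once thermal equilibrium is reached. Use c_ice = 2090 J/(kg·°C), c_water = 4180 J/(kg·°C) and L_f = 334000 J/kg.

Setting the total heat transfer to zero:
ice -17.7→0 °C: 0.123·2090·17.7 = 4550.1
  latent heat to melt: 0.123·334000 = 41082
  warm the meltwater: 514.14 T
  water: 3243.7(T − 85.3)
3757.8 T = 276686 − 45632 = 231054
T ≈ 61.49 °C — above 0 °C, consistent with complete melting.

T_f ≈ 61.5 °C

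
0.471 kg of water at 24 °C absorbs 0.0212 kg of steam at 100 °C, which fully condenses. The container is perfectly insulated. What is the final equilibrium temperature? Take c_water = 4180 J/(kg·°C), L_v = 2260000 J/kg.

Sum of m c ΔT and latent-heat terms is zero:
steam→water at 100 °C releases m L_v = 0.0212×2260000 = 47912
  condensed water 100 °C→T: 88.62(T − 100)
  original water: 1968.8(T − 24)
2057.4 T = 47912 + 8861.6 + 47251 = 104024
T ≈ 50.56 °C, under the boiling point, so the assumption holds.

T_f ≈ 50.6 °C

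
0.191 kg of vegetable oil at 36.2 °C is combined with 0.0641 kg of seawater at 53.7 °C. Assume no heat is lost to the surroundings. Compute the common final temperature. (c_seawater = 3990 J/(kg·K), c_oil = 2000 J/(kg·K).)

T_f ≈ 43.2 °C

Net heat exchanged in the isolated system is zero:
0.0641*3990*(T − 53.7) + 0.191*2000*(T − 36.2) = 0
637.76 T = 27563
T ≈ 43.22 °C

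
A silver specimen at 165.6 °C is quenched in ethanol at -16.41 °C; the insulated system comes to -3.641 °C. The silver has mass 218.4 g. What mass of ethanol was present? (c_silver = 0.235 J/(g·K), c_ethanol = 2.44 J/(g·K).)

m ≈ 279 g

Heat lost by the silver = heat gained by the ethanol:
218.4×0.235×(165.6 − -3.641) = m×2.44×(-3.641 − (-16.41))
31.16 m = 8686.1  ⇒  m ≈ 278.8 g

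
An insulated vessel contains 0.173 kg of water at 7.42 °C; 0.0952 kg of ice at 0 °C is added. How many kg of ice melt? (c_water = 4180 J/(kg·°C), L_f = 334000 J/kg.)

m_melted ≈ 0.0161 kg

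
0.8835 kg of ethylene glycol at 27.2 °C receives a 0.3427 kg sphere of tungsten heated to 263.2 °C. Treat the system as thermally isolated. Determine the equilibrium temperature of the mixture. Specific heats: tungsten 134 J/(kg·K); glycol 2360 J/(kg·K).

Energy conservation, ΣQ = 0:
0.3427·134·(T − 263.2) + 0.8835·2360·(T − 27.2) = 0
45.92(T − 263.2) + 2085.1(T − 27.2) = 0
(45.92 + 2085.1) T = 45.92·263.2 + 2085.1·27.2
T = 68800/2131 ≈ 32.29 °C

T_f ≈ 32.3 °C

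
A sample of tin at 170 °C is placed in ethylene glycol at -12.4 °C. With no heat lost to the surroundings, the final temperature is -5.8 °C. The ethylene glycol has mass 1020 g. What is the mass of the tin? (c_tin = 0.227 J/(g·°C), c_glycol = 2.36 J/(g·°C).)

m ≈ 398 g

Energy conservation, ΣQ = 0:
m·0.227·(-5.8 − 170) + 1020·2.36·(-5.8 − (-12.4)) = 0
-39.91 m = -15888
m = -15888/-39.91 ≈ 398.1 g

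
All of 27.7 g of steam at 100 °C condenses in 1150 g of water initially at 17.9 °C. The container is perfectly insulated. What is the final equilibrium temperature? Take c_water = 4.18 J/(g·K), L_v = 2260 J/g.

T_f ≈ 32.5 °C

Energy balance with sensible and latent terms:
latent heat released on condensation: 27.7×2260 = 62602; condensate cools 100→T: 27.7×4.18×(T − 100) = 115.79(T − 100); original water: 4807(T − 17.9)
4922.8 T = 62602 + 11579 + 86045 = 160226
T ≈ 32.55 °C (< 100 °C, so full condensation is consistent).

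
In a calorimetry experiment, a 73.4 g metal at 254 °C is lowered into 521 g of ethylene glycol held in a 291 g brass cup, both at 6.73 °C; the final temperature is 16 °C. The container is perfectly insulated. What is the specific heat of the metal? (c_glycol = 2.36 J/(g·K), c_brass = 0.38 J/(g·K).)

c ≈ 0.711 J/(g·K)

Heat gained plus heat lost sum to zero:
73.4·c·(16 − 254) + 521·2.36·(16 − 6.73) + 291·0.38·(16 − 6.73) = 0
-17469 c = -12423
c = -12423/-17469 ≈ 0.7111 J/(g·K)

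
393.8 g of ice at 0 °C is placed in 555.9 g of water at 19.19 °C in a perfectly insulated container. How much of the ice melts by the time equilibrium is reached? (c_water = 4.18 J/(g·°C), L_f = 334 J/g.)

m_melted ≈ 134 g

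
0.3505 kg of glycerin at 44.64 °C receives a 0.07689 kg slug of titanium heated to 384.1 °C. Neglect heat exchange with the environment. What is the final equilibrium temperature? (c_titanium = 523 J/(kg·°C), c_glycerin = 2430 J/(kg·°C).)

T_f ≈ 59.9 °C

Conservation of energy gives ΣQ = 0:
0.07689·523·(T − 384.1) + 0.3505·2430·(T − 44.64) = 0
891.93 T = 53467
T = 53467 / 891.93 = 59.9 °C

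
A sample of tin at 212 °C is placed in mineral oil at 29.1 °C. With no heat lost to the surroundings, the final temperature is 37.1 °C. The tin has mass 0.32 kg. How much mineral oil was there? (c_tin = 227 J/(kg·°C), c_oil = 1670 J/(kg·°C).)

Heat lost by the tin = heat gained by the oil:
0.32×227×(212 − 37.1) = m×1670×(37.1 − 29.1)
13360 m = 12705  ⇒  m ≈ 0.951 kg

m ≈ 0.951 kg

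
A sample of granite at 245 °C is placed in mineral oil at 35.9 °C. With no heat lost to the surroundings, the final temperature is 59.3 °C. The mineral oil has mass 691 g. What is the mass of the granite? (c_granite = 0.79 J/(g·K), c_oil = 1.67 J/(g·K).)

m ≈ 184 g

Heat lost by the granite = heat gained by the oil:
m·0.79·(245 − 59.3) = 691·1.67·(59.3 − 35.9)
146.7 m = 27003  ⇒  m ≈ 184.1 g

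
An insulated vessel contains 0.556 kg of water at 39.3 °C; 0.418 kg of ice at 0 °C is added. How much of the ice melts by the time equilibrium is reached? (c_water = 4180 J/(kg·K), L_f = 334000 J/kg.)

m_melted ≈ 0.273 kg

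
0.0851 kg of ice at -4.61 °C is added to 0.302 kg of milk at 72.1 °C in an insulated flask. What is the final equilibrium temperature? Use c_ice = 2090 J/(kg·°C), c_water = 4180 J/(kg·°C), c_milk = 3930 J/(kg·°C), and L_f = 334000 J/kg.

T_f ≈ 36.5 °C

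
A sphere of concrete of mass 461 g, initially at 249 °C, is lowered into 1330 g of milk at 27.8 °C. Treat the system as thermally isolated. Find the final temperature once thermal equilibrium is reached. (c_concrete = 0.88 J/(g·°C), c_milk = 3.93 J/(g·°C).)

T_f = Σ m_i c_i T_i / Σ m_i c_i:
T_f = (405.68×249 + 5226.9×27.8) / (405.68 + 5226.9)
    = 246322 / 5632.6 ≈ 43.73 °C

T_f ≈ 43.7 °C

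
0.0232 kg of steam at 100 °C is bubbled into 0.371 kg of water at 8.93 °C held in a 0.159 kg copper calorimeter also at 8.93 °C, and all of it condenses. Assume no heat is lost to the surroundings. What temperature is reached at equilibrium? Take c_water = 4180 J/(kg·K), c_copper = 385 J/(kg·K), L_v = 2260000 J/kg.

Setting the total heat transfer to zero:
condense steam: −0.0232×2260000 = −52432
  condensed water 100 °C→T: 96.98(T − 100)
  original water: 1550.8(T − 8.93)
  copper cup: 0.159×385×(T − 8.93) = 61.22(T − 8.93)
1709 T = 52432 + 9697.6 + 14395 = 76525
T ≈ 44.78 °C, under the boiling point, so the assumption holds.

T_f ≈ 44.8 °C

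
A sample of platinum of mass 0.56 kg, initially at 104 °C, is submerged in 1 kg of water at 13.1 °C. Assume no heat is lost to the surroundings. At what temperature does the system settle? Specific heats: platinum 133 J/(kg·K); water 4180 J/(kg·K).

T_f is the heat-capacity-weighted average of the initial temperatures:
T_f = (74.48×104 + 4180×13.1) / (74.48 + 4180)
    = 62504 / 4254.5 ≈ 14.69 °C

T_f ≈ 14.7 °C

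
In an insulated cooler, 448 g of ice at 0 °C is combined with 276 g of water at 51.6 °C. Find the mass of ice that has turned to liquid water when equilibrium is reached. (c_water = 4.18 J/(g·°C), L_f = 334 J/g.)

m_melted ≈ 178 g

Water can give up m c ΔT = 276×4.18×51.6 = 59530 J before reaching 0 °C.
Fully melting the ice requires m_ice L_f = 448×334 = 149632 J.
That's not enough to melt it all — equilibrium is at 0 °C with ice remaining.
Mass melted = 59530/334 ≈ 178.2 g.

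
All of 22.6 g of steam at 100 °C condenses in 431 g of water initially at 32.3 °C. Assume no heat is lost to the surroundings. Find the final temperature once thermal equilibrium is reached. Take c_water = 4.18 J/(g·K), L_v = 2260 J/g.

Sum of m c ΔT and latent-heat terms is zero:
latent heat released on condensation: 22.6·2260 = 51076
  condensate cools 100→T: 22.6·4.18·(T − 100) = 94.47(T − 100)
  water warms: 431·4.18·(T − 32.3) = 1801.6(T − 32.3)
1896 T = 51076 + 9446.8 + 58191 = 118714
T ≈ 62.61 °C (< 100 °C, so full condensation is consistent).

T_f ≈ 62.6 °C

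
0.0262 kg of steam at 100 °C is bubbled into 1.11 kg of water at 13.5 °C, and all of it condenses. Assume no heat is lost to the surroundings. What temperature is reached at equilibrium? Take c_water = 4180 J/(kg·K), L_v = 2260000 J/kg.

Net heat exchanged in the isolated system is zero:
steam→water at 100 °C releases m L_v = 0.0262×2260000 = 59212
  condensed water 100 °C→T: 109.52(T − 100)
  water warms: 1.11×4180×(T − 13.5) = 4639.8(T − 13.5)
4749.3 T = 59212 + 10952 + 62637 = 132801
T ≈ 27.96 °C (< 100 °C, so full condensation is consistent).

T_f ≈ 28.0 °C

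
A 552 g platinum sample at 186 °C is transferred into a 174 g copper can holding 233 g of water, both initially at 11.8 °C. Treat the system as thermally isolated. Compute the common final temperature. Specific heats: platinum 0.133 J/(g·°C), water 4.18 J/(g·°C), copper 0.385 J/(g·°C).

T_f ≈ 23.3 °C

Energy conservation, ΣQ = 0:
552×0.133×(T − 186) + 233×4.18×(T − 11.8) + 174×0.385×(T − 11.8) = 0
(73.42 + 973.94 + 66.99) T = 73.42×186 + 973.94×11.8 + 66.99×11.8
T ≈ 23.28 °C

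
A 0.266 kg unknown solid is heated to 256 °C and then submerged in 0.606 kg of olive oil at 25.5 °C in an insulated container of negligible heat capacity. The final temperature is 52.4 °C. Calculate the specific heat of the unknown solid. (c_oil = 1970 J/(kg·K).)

c ≈ 593 J/(kg·K)

Conservation of energy gives ΣQ = 0:
0.266·c·(52.4 − 256) + 0.606·1970·(52.4 − 25.5) = 0
-54.16 c = -32114
c = -32114/-54.16 ≈ 593 J/(kg·K)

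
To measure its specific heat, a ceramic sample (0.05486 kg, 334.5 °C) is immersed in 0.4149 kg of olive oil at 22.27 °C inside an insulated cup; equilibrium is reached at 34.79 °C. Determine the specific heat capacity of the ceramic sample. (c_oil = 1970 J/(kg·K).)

Heat lost by the ceramic sample = heat gained by the oil:
0.05486·c·(334.5 − 34.79) = 0.4149·1970·(34.79 − 22.27)
16.44 c = 10233  ⇒  c ≈ 622.4 J/(kg·K)

c ≈ 622 J/(kg·K)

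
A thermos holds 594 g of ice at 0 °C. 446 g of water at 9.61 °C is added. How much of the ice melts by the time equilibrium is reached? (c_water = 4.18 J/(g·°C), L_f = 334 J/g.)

m_melted ≈ 53.6 g

Cooling the water to 0 °C releases 446·4.18·9.61 = 17916 J.
To melt every bit of ice: 594·334 = 198396 J.
That's not enough to melt it all — equilibrium is at 0 °C with ice remaining.
Mass melted = 17916/334 ≈ 53.64 g.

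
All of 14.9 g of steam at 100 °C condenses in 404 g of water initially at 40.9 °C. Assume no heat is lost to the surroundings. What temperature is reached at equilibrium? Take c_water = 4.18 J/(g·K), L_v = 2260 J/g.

T_f ≈ 62.2 °C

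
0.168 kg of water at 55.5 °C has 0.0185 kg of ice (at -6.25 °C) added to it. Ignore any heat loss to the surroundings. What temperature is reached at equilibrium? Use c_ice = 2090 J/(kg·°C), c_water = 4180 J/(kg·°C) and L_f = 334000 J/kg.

Sum of m c ΔT and latent-heat terms is zero:
ice -6.25→0 °C: 0.0185×2090×6.25 = 241.66
  melt ice: 0.0185×334000 = 6179
  meltwater 0→T: 0.0185×4180×T = 77.33 T
  water cools: 0.168×4180×(T − 55.5) = 702.24(T − 55.5)
779.57 T = 38974 − 6420.7 = 32554
T ≈ 41.76 °C (positive, so assuming full melt was valid).

T_f ≈ 41.8 °C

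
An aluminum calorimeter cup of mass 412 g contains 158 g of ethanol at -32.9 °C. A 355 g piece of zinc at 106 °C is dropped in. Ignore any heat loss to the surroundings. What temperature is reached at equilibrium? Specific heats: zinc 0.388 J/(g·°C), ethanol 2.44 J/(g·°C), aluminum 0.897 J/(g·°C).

With ΣQ=0 the equilibrium temperature is the m·c-weighted mean:
T_f = (137.74×106 + 385.52×(-32.9) + 369.56×(-32.9)) / (137.74 + 385.52 + 369.56)
    = -10242 / 892.82 ≈ -11.47 °C

T_f ≈ -11.5 °C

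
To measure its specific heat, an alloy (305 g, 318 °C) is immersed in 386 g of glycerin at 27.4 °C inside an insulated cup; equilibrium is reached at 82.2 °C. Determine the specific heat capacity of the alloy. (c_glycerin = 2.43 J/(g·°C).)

c ≈ 0.715 J/(g·°C)

m_s c (T_s − T_f) = m_glycerin c_glycerin (T_f − T_0):
305·c·(318 − 82.2) = 386·2.43·(82.2 − 27.4)
71919 c = 51401  ⇒  c ≈ 0.7147 J/(g·°C)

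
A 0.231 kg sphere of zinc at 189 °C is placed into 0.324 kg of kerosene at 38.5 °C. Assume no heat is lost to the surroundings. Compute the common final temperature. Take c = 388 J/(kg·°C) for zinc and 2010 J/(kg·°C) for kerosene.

T_f ≈ 56.7 °C

Heat gained plus heat lost sum to zero:
0.231*388*(T − 189) + 0.324*2010*(T − 38.5) = 0
740.87 T = 42012
T = 42012 / 740.87 = 56.7 °C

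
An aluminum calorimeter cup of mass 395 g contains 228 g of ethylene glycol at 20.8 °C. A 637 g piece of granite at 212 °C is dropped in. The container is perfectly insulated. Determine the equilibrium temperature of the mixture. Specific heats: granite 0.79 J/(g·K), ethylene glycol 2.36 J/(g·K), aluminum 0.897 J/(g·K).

Net heat exchanged in the isolated system is zero:
637·0.79·(T − 212) + 228·2.36·(T − 20.8) + 395·0.897·(T − 20.8) = 0
1395.6 T = 125247
T ≈ 89.74 °C

T_f ≈ 89.7 °C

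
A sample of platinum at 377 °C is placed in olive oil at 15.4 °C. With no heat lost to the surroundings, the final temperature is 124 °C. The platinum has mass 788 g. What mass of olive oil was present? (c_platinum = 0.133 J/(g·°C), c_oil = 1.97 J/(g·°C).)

m ≈ 124 g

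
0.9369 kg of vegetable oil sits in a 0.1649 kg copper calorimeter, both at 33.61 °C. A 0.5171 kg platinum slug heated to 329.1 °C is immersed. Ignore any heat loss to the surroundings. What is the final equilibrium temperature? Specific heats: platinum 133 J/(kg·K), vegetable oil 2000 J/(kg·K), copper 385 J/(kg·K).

With ΣQ=0 the equilibrium temperature is the m·c-weighted mean:
T_f = (68.77×329.1 + 1873.8×33.61 + 63.49×33.61) / (68.77 + 1873.8 + 63.49)
    = 87746 / 2006.1 ≈ 43.74 °C

T_f ≈ 43.7 °C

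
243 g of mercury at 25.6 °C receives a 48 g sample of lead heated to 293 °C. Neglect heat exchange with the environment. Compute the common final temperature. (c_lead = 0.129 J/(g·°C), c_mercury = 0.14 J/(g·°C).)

T_f ≈ 66.8 °C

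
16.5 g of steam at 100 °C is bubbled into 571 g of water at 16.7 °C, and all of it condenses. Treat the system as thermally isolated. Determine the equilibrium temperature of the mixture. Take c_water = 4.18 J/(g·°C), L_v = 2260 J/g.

Taking heat into each body as positive, Σ m c ΔT = 0:
latent heat released on condensation: 16.5×2260 = 37290; condensate cools 100→T: 16.5×4.18×(T − 100) = 68.97(T − 100); original water: 2386.8(T − 16.7)
2455.7 T = 37290 + 6897 + 39859 = 84046
T ≈ 34.22 °C, under the boiling point, so the assumption holds.

T_f ≈ 34.2 °C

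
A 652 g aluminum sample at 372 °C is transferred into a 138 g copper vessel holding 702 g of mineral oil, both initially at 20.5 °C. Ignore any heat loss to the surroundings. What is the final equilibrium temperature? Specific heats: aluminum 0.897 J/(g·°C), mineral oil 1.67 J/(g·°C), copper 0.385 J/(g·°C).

T_f ≈ 134.1 °C

Let T be the final temperature. ΣQ_i = 0:
652·0.897·(T − 372) + 702·1.67·(T − 20.5) + 138·0.385·(T − 20.5) = 0
584.84(T − 372) + 1172.3(T − 20.5) + 53.13(T − 20.5) = 0
(584.84 + 1172.3 + 53.13) T = 584.84·372 + 1172.3·20.5 + 53.13·20.5
T = 242684 / 1810.3 = 134 °C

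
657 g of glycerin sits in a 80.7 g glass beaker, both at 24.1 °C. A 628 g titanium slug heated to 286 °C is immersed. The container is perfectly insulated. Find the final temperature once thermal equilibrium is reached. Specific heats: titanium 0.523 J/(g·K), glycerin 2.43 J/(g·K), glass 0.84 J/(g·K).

T_f is the heat-capacity-weighted average of the initial temperatures:
T_f = (328.44·286 + 1596.5·24.1 + 67.79·24.1) / (328.44 + 1596.5 + 67.79)
    = 134045 / 1992.7 ≈ 67.27 °C

T_f ≈ 67.3 °C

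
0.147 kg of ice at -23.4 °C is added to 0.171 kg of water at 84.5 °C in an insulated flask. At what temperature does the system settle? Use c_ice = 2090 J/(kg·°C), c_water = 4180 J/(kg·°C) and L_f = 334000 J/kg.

T_f ≈ 3.1 °C

Energy conservation, ΣQ = 0:
warm ice to 0 °C: 0.147·2090·(0 − (-23.4)) = 7189.2
  melt ice: 0.147·334000 = 49098
  warm the meltwater: 614.46 T
  water: 714.78(T − 84.5)
1329.2 T = 60399 − 56287 = 4111.7
T ≈ 3.09 °C — above 0 °C, consistent with complete melting.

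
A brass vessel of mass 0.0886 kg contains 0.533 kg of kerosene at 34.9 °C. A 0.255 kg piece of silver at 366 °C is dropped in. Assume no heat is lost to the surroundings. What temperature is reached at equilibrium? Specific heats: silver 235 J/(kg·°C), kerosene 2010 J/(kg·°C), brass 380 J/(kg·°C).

T_f ≈ 51.9 °C

T_f is the heat-capacity-weighted average of the initial temperatures:
T_f = (59.93×366 + 1071.3×34.9 + 33.67×34.9) / (59.93 + 1071.3 + 33.67)
    = 60497 / 1164.9 ≈ 51.93 °C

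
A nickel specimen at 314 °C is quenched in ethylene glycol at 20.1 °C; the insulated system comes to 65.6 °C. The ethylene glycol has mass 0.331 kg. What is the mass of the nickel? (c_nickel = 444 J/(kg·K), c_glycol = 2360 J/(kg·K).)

m ≈ 0.322 kg

Net heat exchanged in the isolated system is zero:
m×444×(65.6 − 314) + 0.331×2360×(65.6 − 20.1) = 0
-110290 m = -35543
m = -35543/-110290 ≈ 0.3223 kg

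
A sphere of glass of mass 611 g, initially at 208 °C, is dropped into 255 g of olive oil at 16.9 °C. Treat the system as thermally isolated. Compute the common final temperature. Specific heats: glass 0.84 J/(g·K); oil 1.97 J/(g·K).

T_f ≈ 113.5 °C

Conservation of energy gives ΣQ = 0:
611×0.84×(T − 208) + 255×1.97×(T − 16.9) = 0
513.24(T − 208) + 502.35(T − 16.9) = 0
1015.6 T = 115244
T = 115244 / 1015.6 = 113 °C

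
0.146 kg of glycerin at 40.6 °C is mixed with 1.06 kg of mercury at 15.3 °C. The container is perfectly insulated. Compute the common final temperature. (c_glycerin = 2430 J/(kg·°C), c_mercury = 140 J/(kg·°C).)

T_f ≈ 33.1 °C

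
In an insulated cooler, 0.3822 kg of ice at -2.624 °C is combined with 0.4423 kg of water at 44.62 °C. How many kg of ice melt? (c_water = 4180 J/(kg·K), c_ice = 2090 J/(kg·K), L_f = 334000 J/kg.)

m_melted ≈ 0.241 kg

Water can give up m c ΔT = 0.4423·4180·44.62 = 82494 J before reaching 0 °C.
Warming the ice to 0 °C takes 0.3822·2090·2.624 = 2096 J, leaving 80398 J for melting.
To melt every bit of ice: 0.3822·334000 = 127655 J.
That's not enough to melt it all — equilibrium is at 0 °C with ice remaining.
m_melt = 80398 / L_f = 0.2407 kg.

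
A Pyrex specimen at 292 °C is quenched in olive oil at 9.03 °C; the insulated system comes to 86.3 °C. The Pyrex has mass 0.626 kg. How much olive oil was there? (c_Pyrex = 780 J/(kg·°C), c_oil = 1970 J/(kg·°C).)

m ≈ 0.66 kg

Heat lost by the Pyrex = heat gained by the oil:
0.626×780×(292 − 86.3) = m×1970×(86.3 − 9.03)
152222 m = 100439  ⇒  m ≈ 0.6598 kg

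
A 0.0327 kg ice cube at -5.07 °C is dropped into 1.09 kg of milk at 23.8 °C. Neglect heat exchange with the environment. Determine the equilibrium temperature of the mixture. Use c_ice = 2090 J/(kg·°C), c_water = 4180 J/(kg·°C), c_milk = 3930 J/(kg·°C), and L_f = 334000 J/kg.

T_f ≈ 20.5 °C

Taking heat into each body as positive, Σ m c ΔT = 0:
warm ice to 0 °C: 0.0327·2090·(0 − (-5.07)) = 346.5
  latent heat to melt: 0.0327·334000 = 10922
  warm the meltwater: 136.69 T
  milk cools: 1.09·3930·(T − 23.8) = 4283.7(T − 23.8)
4420.4 T = 101952 − 11268 = 90684
T ≈ 20.51 °C — above 0 °C, consistent with complete melting.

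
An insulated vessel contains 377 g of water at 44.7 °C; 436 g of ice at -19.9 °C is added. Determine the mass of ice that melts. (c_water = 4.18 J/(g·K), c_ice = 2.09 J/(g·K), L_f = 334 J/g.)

m_melted ≈ 157 g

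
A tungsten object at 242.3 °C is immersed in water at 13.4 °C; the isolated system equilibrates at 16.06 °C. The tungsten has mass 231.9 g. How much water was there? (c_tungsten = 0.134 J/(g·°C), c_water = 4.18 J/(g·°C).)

m ≈ 632 g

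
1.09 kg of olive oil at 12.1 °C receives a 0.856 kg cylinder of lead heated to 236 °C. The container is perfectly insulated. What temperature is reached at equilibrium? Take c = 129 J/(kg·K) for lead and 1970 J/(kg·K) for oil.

T_f ≈ 23.1 °C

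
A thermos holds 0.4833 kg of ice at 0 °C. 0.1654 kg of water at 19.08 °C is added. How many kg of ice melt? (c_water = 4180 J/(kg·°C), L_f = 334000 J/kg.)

Cooling the water to 0 °C releases 0.1654·4180·19.08 = 13191 J.
Melting all 0.4833 kg of ice would need 0.4833·334000 = 161422 J.
13191 J < 161422 J, so only part of the ice melts and the system sits at 0 °C.
Mass melted = 13191/334000 ≈ 0.0395 kg.

m_melted ≈ 0.0395 kg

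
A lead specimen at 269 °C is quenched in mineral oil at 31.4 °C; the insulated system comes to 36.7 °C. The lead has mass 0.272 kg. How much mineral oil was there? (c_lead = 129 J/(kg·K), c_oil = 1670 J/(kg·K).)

Energy conservation, ΣQ = 0:
0.272·129·(36.7 − 269) + m·1670·(36.7 − 31.4) = 0
8851 m = 8150.9
m = 8150.9/8851 ≈ 0.9209 kg

m ≈ 0.921 kg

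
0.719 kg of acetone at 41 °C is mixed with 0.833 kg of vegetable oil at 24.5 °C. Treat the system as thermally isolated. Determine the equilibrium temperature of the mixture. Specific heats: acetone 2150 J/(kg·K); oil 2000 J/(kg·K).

T_f ≈ 32.4 °C

|Q_acetone| = |Q_oil|:
0.719×2150×(41 − T) = 0.833×2000×(T − 24.5)
1545.8(41 − T) = 1666(T − 24.5)
3211.8 T = 104197  ⇒  T ≈ 32.44 °C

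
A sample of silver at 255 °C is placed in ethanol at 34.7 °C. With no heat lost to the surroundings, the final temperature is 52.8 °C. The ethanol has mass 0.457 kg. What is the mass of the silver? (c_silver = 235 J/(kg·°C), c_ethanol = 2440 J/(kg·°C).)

Heat lost by the silver = heat gained by the ethanol:
m×235×(255 − 52.8) = 0.457×2440×(52.8 − 34.7)
47517 m = 20183  ⇒  m ≈ 0.4248 kg

m ≈ 0.425 kg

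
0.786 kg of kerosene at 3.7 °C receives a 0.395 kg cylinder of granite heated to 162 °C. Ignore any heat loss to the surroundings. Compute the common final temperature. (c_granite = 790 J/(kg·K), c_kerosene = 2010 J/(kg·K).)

Heat gained plus heat lost sum to zero:
0.395·790·(T − 162) + 0.786·2010·(T − 3.7) = 0
312.05(T − 162) + 1579.9(T − 3.7) = 0
1891.9 T = 56398
T ≈ 29.81 °C

T_f ≈ 29.8 °C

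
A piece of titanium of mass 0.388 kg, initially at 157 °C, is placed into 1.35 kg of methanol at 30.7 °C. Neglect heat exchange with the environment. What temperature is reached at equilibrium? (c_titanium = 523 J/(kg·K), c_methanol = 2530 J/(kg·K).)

T_f ≈ 37.8 °C

With ΣQ=0 the equilibrium temperature is the m·c-weighted mean:
T_f = (202.92*157 + 3415.5*30.7) / (202.92 + 3415.5)
    = 136715 / 3618.4 ≈ 37.78 °C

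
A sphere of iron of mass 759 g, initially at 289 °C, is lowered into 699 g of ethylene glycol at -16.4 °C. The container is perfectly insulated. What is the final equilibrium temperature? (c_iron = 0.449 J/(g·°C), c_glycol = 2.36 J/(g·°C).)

T_f ≈ 35.9 °C

Set heat shed by the hot body equal to heat absorbed by the cold body:
759*0.449*(289 − T) = 699*2.36*(T − (-16.4))
340.79(289 − T) = 1649.6(T − (-16.4))
1990.4 T = 71435  ⇒  T ≈ 35.89 °C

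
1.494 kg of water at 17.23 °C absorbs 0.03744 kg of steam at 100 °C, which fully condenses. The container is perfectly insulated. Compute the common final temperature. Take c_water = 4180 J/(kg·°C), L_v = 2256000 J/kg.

Sum of m c ΔT and latent-heat terms is zero:
condense steam: −0.03744×2256000 = −84465
  condensed water 100 °C→T: 156.5(T − 100)
  original water: 6244.9(T − 17.23)
6401.4 T = 84465 + 15650 + 107600 = 207715
T ≈ 32.45 °C, under the boiling point, so the assumption holds.

T_f ≈ 32.4 °C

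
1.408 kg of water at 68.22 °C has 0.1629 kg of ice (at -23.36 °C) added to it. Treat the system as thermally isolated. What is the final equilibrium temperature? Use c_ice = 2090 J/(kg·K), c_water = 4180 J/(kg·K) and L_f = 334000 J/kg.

T_f ≈ 51.6 °C

Net heat exchanged in the isolated system is zero:
ice -23.36→0 °C: 0.1629×2090×23.36 = 7953.2
  latent heat to melt: 0.1629×334000 = 54409
  meltwater 0→T: 0.1629×4180×T = 680.92 T
  water: 5885.4(T − 68.22)
6566.4 T = 401505 − 62362 = 339143
T ≈ 51.65 °C — above 0 °C, consistent with complete melting.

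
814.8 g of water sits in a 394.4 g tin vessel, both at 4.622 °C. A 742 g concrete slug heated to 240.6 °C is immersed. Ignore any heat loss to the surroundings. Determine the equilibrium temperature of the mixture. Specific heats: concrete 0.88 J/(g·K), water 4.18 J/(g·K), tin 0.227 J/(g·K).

T_f ≈ 41.8 °C

Taking heat into each body as positive, Σ m c ΔT = 0:
742*0.88*(T − 240.6) + 814.8*4.18*(T − 4.622) + 394.4*0.227*(T − 4.622) = 0
4148.4 T = 173258
T = 173258/4148.4 ≈ 41.77 °C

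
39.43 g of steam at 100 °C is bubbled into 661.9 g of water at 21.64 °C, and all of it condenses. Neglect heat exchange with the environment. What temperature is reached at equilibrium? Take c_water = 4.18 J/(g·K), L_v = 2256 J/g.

Heat gained plus heat lost sum to zero:
steam→water at 100 °C releases m L_v = 39.43·2256 = 88954
  condensed water 100 °C→T: 164.82(T − 100)
  water warms: 661.9·4.18·(T − 21.64) = 2766.7(T − 21.64)
2931.6 T = 88954 + 16482 + 59872 = 165308
T ≈ 56.39 °C (< 100 °C, so full condensation is consistent).

T_f ≈ 56.4 °C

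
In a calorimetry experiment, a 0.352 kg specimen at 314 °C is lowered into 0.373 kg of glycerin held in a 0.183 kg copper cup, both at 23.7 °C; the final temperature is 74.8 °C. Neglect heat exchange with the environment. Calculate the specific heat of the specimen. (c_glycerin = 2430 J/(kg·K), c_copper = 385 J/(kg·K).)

c ≈ 593 J/(kg·K)

Setting the total heat transfer to zero:
0.352×c×(74.8 − 314) + 0.373×2430×(74.8 − 23.7) + 0.183×385×(74.8 − 23.7) = 0
-84.2 c = -49917
c = -49917/-84.2 ≈ 592.8 J/(kg·K)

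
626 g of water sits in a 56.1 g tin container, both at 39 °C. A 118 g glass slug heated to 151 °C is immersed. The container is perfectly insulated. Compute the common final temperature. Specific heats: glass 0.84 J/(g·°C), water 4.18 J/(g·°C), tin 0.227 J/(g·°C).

Let T be the final temperature. ΣQ_i = 0:
118·0.84·(T − 151) + 626·4.18·(T − 39) + 56.1·0.227·(T − 39) = 0
99.12(T − 151) + 2616.7(T − 39) + 12.73(T − 39) = 0
(99.12 + 2616.7 + 12.73) T = 99.12·151 + 2616.7·39 + 12.73·39
T = 117514/2728.5 ≈ 43.07 °C

T_f ≈ 43.1 °C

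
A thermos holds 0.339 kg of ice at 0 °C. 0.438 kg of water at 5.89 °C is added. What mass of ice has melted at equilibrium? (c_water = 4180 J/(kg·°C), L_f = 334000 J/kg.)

m_melted ≈ 0.0323 kg

Heat available from the water dropping to 0 °C: 0.438·4180·5.89 = 10784 J.
Fully melting the ice requires m_ice L_f = 0.339·334000 = 113226 J.
Since 10784 < 113226 J, not all the ice melts; equilibrium is at 0 °C.
m_melt = 10784 / L_f = 0.03229 kg.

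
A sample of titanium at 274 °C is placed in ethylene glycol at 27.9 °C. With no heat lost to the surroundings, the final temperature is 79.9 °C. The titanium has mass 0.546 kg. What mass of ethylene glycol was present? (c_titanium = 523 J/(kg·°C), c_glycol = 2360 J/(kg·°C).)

Taking heat into each body as positive, Σ m c ΔT = 0:
0.546×523×(79.9 − 274) + m×2360×(79.9 − 27.9) = 0
122720 m = 55427
m = 55427/122720 ≈ 0.4517 kg

m ≈ 0.452 kg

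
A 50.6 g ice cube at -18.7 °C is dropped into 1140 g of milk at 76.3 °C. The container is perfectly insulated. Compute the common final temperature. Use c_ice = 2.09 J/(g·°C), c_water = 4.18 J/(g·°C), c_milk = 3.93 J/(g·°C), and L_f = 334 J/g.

T_f ≈ 68.8 °C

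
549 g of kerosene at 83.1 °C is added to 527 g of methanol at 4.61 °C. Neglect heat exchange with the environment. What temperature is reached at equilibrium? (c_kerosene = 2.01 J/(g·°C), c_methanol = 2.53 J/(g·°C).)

Heat lost by the kerosene equals heat gained by the methanol:
549·2.01·(83.1 − T) = 527·2.53·(T − 4.61)
1103.5(83.1 − T) = 1333.3(T − 4.61)
2436.8 T = 97847  ⇒  T ≈ 40.15 °C

T_f ≈ 40.2 °C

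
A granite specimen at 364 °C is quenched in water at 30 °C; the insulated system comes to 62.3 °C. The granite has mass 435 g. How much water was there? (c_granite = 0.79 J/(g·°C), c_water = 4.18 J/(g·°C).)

Heat lost by the granite = heat gained by the water:
435·0.79·(364 − 62.3) = m·4.18·(62.3 − 30)
135.01 m = 103679  ⇒  m ≈ 767.9 g

m ≈ 768 g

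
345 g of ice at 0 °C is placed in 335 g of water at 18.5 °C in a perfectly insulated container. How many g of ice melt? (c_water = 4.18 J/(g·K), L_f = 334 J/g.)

m_melted ≈ 77.6 g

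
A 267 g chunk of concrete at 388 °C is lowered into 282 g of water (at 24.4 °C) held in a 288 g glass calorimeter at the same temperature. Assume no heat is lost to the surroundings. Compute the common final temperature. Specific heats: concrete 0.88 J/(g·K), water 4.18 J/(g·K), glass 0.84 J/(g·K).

T_f ≈ 76.0 °C

Let T be the final temperature. ΣQ_i = 0:
267*0.88*(T − 388) + 282*4.18*(T − 24.4) + 288*0.84*(T − 24.4) = 0
1655.6 T = 125829
T = 125829/1655.6 ≈ 76.00 °C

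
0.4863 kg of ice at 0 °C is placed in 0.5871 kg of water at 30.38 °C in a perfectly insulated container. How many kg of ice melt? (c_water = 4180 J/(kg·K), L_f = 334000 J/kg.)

m_melted ≈ 0.223 kg

Water can give up m c ΔT = 0.5871×4180×30.38 = 74555 J before reaching 0 °C.
Melting all 0.4863 kg of ice would need 0.4863×334000 = 162424 J.
That's not enough to melt it all — equilibrium is at 0 °C with ice remaining.
m_melt = 74555 / L_f = 0.2232 kg.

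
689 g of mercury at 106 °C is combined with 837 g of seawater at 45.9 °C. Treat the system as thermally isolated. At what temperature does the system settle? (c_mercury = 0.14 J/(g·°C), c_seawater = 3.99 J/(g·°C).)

T_f ≈ 47.6 °C

With ΣQ=0 the equilibrium temperature is the m·c-weighted mean:
T_f = (96.46*106 + 3339.6*45.9) / (96.46 + 3339.6)
    = 163514 / 3436.1 ≈ 47.59 °C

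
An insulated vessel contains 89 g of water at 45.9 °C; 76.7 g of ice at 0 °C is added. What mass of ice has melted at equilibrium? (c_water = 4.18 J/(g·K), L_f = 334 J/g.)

m_melted ≈ 51.1 g

Heat available from the water dropping to 0 °C: 89·4.18·45.9 = 17076 J.
Fully melting the ice requires m_ice L_f = 76.7·334 = 25618 J.
17076 J < 25618 J, so only part of the ice melts and the system sits at 0 °C.
m_melted·334 = 17076  ⇒  m_melted ≈ 51.12 g.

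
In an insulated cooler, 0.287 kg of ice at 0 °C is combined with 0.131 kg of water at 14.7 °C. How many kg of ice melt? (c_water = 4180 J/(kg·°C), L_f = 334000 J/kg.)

m_melted ≈ 0.0241 kg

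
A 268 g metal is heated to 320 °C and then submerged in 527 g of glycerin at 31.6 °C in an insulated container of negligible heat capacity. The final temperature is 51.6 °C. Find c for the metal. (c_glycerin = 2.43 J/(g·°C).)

Heat lost by the metal = heat gained by the glycerin:
268×c×(320 − 51.6) = 527×2.43×(51.6 − 31.6)
71931 c = 25612  ⇒  c ≈ 0.3561 J/(g·°C)

c ≈ 0.356 J/(g·°C)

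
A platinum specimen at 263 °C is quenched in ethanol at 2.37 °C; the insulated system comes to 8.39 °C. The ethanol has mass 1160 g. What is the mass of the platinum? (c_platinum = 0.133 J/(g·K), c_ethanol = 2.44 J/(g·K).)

|Q_platinum| = |Q_ethanol|:
m×0.133×(263 − 8.39) = 1160×2.44×(8.39 − 2.37)
33.86 m = 17039  ⇒  m ≈ 503.2 g

m ≈ 503 g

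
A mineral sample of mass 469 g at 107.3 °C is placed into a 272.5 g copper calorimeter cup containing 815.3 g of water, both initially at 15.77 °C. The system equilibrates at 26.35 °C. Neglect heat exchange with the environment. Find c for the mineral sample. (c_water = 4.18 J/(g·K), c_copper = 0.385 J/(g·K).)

Taking heat into each body as positive, Σ m c ΔT = 0:
469·c·(26.35 − 107.3) + 815.3·4.18·(26.35 − 15.77) + 272.5·0.385·(26.35 − 15.77) = 0
-37966 c = -37166
c = -37166/-37966 ≈ 0.9789 J/(g·K)

c ≈ 0.979 J/(g·K)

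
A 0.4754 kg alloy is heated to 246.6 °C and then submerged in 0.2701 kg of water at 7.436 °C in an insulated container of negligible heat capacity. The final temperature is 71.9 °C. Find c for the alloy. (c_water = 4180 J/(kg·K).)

c ≈ 876 J/(kg·K)

Heat lost by the alloy = heat gained by the water:
0.4754×c×(246.6 − 71.9) = 0.2701×4180×(71.9 − 7.436)
83.05 c = 72781  ⇒  c ≈ 876.3 J/(kg·K)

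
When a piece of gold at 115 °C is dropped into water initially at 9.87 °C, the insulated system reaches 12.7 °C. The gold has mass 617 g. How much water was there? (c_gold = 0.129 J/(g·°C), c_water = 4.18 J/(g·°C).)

m ≈ 688 g

Heat lost by the gold = heat gained by the water:
617·0.129·(115 − 12.7) = m·4.18·(12.7 − 9.87)
11.83 m = 8142.4  ⇒  m ≈ 688.3 g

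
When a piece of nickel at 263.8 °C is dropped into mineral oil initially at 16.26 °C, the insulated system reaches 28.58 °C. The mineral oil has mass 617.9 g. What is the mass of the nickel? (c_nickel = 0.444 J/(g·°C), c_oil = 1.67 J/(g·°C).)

Setting the total heat transfer to zero:
m·0.444·(28.58 − 263.8) + 617.9·1.67·(28.58 − 16.26) = 0
-104.44 m = -12713
m = -12713/-104.44 ≈ 121.7 g

m ≈ 122 g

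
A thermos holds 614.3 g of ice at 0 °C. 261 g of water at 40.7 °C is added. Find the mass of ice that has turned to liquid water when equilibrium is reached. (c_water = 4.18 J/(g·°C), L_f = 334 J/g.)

m_melted ≈ 133 g

Cooling the water to 0 °C releases 261×4.18×40.7 = 44403 J.
To melt every bit of ice: 614.3×334 = 205176 J.
Since 44403 < 205176 J, not all the ice melts; equilibrium is at 0 °C.
m_melted×334 = 44403  ⇒  m_melted ≈ 132.9 g.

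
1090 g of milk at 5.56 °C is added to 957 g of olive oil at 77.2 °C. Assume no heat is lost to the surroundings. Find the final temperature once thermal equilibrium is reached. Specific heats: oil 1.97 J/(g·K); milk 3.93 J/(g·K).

T_f ≈ 27.5 °C

T_f is the heat-capacity-weighted average of the initial temperatures:
T_f = (1885.3×77.2 + 4283.7×5.56) / (1885.3 + 4283.7)
    = 169362 / 6169 ≈ 27.45 °C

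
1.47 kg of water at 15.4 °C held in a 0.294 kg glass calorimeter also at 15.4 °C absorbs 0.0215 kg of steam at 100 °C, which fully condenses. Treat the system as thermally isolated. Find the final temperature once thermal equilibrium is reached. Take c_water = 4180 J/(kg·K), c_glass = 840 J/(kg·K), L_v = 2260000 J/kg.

T_f ≈ 24.1 °C

Let T be the final temperature. ΣQ_i = 0:
condense steam: −0.0215×2260000 = −48590
  condensate cools 100→T: 0.0215×4180×(T − 100) = 89.87(T − 100)
  water warms: 1.47×4180×(T − 15.4) = 6144.6(T − 15.4)
  glass cup: 0.294×840×(T − 15.4) = 246.96(T − 15.4)
6481.4 T = 48590 + 8987 + 98430 = 156007
T ≈ 24.07 °C (< 100 °C, so full condensation is consistent).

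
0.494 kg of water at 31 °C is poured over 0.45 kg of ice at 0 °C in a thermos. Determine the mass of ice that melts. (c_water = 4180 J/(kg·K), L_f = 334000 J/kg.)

m_melted ≈ 0.192 kg

Water can give up m c ΔT = 0.494·4180·31 = 64013 J before reaching 0 °C.
To melt every bit of ice: 0.45·334000 = 150300 J.
Since 64013 < 150300 J, not all the ice melts; equilibrium is at 0 °C.
Mass melted = 64013/334000 ≈ 0.1917 kg.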